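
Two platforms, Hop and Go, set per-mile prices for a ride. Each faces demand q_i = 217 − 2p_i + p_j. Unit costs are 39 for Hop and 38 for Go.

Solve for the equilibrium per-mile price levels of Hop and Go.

98.2, 97.8

Hop's profit: π = (p_{Hop} − 39)(217 − 2p_{Hop} + p_{Go}).
∂π/∂p_{Hop} = 295 − 4p_{Hop} + p_{Go} = 0 ⇒ p_{Hop} = 73.75 + 0.25p_{Go}.
Similarly p_{Go} = 73.25 + 0.25p_{Hop}.
Solving the two reaction functions simultaneously: (1 − (0.25)(0.25))p_{Hop} = 73.75 + 0.25·73.25, so 0.9375p_{Hop} = 92.0625 and p_{Hop} = 98.2.
Then p_{Go} = 73.25 + 0.25·98.2 = 97.8.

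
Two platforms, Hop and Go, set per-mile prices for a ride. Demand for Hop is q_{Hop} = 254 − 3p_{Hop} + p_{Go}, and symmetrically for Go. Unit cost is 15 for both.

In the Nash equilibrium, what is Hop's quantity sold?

Hop's profit: π = (p_{Hop} − 15)(254 − 3p_{Hop} + p_{Go}).
∂π/∂p_{Hop} = 299 − 6p_{Hop} + p_{Go} = 0 ⇒ p_{Hop} = 299/6 + (1/6)p_{Go}.
Setting p_{Hop} = p_{Go} in the reaction function: p_{Hop} = 299/6 + (1/6)p_{Hop}, so p_{Hop} = (299/6) / (5/6) = 59.8.
q_{Hop} = 254 − 3·59.8 + 59.8 = 134.4.

134.4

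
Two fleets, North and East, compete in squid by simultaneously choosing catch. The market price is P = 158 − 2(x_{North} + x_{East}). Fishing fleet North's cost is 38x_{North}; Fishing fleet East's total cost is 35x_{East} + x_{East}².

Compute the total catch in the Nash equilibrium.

Fishing fleet North's profit: π = x_{North}(158 − 2(x_{North} + x_{East})) − 38x_{North}.
∂π/∂x_{North} = 120 − 4x_{North} − 2x_{East} = 0, so x_{North} = 30 − 0.5x_{East}.
For East: ∂π/∂x_{East} = 123 − 6x_{East} − 2x_{North} = 0 ⇒ x_{East} = 20.5 − (1/3)x_{North}.
Plugging x_{East} into North's best response: x_{North} = 30 − 0.5(20.5 − (1/3)x_{North}) ⇒ (5/6)x_{North} = 19.75, so x_{North} = 23.7.
Then x_{East} = 20.5 − (1/3)·23.7 = 12.6.
Total catch: 23.7 + 12.6 = 36.3.

36.3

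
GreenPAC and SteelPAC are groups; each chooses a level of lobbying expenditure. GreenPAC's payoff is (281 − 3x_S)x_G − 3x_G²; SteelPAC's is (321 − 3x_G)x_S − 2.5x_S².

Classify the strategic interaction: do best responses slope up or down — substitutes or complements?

Expanding GreenPAC's payoff: 281x_G − 3x_Sx_G − 3x_G².
∂π/∂x_G = 281 − 3x_S − 6x_G = 0, so x_G = 281/6 − 0.5x_S.
The best-response slope dx_G/dx_S = −0.5 < 0: the reaction function is downward-sloping, so the choices are strategic substitutes.

strategic substitutes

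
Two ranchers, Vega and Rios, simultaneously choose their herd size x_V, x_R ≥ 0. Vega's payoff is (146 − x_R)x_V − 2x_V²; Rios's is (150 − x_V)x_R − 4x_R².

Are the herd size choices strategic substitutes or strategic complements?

strategic substitutes

Expanding Vega's payoff: 146x_V − x_Rx_V − 2x_V².
∂π/∂x_V = 146 − x_R − 4x_V = 0, so x_V = 36.5 − 0.25x_R.
The best-response slope dx_V/dx_R = −0.25 < 0: the reaction function is downward-sloping, so the choices are strategic substitutes.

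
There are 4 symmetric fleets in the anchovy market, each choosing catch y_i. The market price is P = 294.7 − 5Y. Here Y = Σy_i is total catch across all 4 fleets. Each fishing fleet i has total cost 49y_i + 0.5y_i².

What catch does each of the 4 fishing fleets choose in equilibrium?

A representative fishing fleet's profit is π_i = y_i(294.7 − 5Y) − 49y_i − 0.5y_i², with Y = y_i + Σ_{j≠i} y_j.
First-order condition: 245.7 − 11y_i − 5Σ_{j≠i} y_j = 0.
In a symmetric equilibrium every fishing fleet chooses the same y, so Σ_{j≠i} y_j = 3y. The condition becomes 245.7 − 26y = 0, giving y = 245.7/26 = 9.45.

9.45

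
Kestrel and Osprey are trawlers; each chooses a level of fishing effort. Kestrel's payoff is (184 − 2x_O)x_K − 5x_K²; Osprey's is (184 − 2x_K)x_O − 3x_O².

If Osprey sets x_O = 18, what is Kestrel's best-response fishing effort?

Expanding Kestrel's payoff: 184x_K − 2x_Ox_K − 5x_K².
∂π/∂x_K = 184 − 2x_O − 10x_K = 0, so x_K = 18.4 − 0.2x_O.
At x_O = 18: x_K = 18.4 − 0.2·18 = 14.8.

14.8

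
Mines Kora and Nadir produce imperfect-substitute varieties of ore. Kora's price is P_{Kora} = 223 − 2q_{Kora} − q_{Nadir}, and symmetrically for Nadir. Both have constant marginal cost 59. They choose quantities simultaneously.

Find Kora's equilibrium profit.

Mine Kora's profit: π = q_{Kora}(223 − 2q_{Kora} − q_{Nadir}) − 59q_{Kora}.
∂π/∂q_{Kora} = 164 − 4q_{Kora} − q_{Nadir} = 0 ⇒ q_{Kora} = 41 − 0.25q_{Nadir}.
By symmetry q_{Nadir} = q_{Kora}; substituting into the reaction function, 1.25q_{Kora} = 41 and q_{Kora} = 32.8.
P_{Kora} = 223 − 2·32.8 − 32.8 = 124.6.
Profit = (124.6 − 59)·32.8 = 2151.68.

2151.68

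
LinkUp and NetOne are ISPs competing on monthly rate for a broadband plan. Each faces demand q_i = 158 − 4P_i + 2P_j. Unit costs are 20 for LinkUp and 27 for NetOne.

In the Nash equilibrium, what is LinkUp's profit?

1697.44

LinkUp's profit: π = (P_{LinkUp} − 20)(158 − 4P_{LinkUp} + 2P_{NetOne}).
∂π/∂P_{LinkUp} = 238 − 8P_{LinkUp} + 2P_{NetOne} = 0 ⇒ P_{LinkUp} = 29.75 + 0.25P_{NetOne}.
Similarly P_{NetOne} = 33.25 + 0.25P_{LinkUp}.
Substituting the second reaction function into the first: P_{LinkUp} = 29.75 + 0.25(33.25 + 0.25P_{LinkUp}), which gives 0.9375P_{LinkUp} = 38.0625 ⇒ P_{LinkUp} = 40.6.
Then P_{NetOne} = 33.25 + 0.25·40.6 = 43.4.
q_{LinkUp} = 158 − 4·40.6 + 2·43.4 = 82.4.
Profit = (40.6 − 20)·82.4 = 1697.44.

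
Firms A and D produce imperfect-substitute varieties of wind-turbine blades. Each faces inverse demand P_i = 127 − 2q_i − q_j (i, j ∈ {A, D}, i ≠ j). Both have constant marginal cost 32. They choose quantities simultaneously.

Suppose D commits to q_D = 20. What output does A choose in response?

18.75

Firm A's profit: π = q_A(127 − 2q_A − q_D) − 32q_A.
∂π/∂q_A = 95 − 4q_A − q_D = 0 ⇒ q_A = 23.75 − 0.25q_D.
At q_D = 20: q_A = 23.75 − 0.25·20 = 18.75.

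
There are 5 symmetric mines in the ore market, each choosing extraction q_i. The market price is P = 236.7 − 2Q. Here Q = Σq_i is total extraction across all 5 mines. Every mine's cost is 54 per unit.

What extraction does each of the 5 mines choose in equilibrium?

15.225

A representative mine's profit is π_i = q_i(236.7 − 2Q) − 54q_i, with Q = q_i + Σ_{j≠i} q_j.
First-order condition: 182.7 − 4q_i − 2Σ_{j≠i} q_j = 0.
Imposing symmetry (q_j = q for all j) turns Σ_{j≠i} q_j into 4q, so 182.7 = 12q and q = 15.225.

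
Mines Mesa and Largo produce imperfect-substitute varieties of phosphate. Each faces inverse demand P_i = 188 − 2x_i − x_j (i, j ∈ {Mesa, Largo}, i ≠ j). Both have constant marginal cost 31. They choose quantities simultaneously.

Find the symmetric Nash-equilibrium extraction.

31.4

Mine Mesa's profit: π = x_{Mesa}(188 − 2x_{Mesa} − x_{Largo}) − 31x_{Mesa}.
∂π/∂x_{Mesa} = 157 − 4x_{Mesa} − x_{Largo} = 0 ⇒ x_{Mesa} = 39.25 − 0.25x_{Largo}.
By symmetry x_{Largo} = x_{Mesa}; substituting into the reaction function, 1.25x_{Mesa} = 39.25 and x_{Mesa} = 31.4.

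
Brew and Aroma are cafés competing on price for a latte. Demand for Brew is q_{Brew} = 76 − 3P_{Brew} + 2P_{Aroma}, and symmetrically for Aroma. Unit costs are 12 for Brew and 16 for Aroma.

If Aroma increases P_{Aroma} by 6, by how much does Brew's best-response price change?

2

Brew's profit: π = (P_{Brew} − 12)(76 − 3P_{Brew} + 2P_{Aroma}).
∂π/∂P_{Brew} = 112 − 6P_{Brew} + 2P_{Aroma} = 0 ⇒ P_{Brew} = 56/3 + (1/3)P_{Aroma}.
The reaction-function slope is 1/3, so a 6-unit rise in P_{Aroma} moves P_{Brew} by 1/3 × 6 = 2. Brew's best response rises — the actions are strategic complements.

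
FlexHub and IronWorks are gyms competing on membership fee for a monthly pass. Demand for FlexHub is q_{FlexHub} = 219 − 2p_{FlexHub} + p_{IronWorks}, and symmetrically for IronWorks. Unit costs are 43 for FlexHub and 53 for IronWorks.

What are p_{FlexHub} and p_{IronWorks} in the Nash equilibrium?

FlexHub's profit: π = (p_{FlexHub} − 43)(219 − 2p_{FlexHub} + p_{IronWorks}).
∂π/∂p_{FlexHub} = 305 − 4p_{FlexHub} + p_{IronWorks} = 0 ⇒ p_{FlexHub} = 76.25 + 0.25p_{IronWorks}.
Similarly p_{IronWorks} = 81.25 + 0.25p_{FlexHub}.
Substituting the second reaction function into the first: p_{FlexHub} = 76.25 + 0.25(81.25 + 0.25p_{FlexHub}), which gives 0.9375p_{FlexHub} = 96.5625 ⇒ p_{FlexHub} = 103.
Then p_{IronWorks} = 81.25 + 0.25·103 = 107.

103, 107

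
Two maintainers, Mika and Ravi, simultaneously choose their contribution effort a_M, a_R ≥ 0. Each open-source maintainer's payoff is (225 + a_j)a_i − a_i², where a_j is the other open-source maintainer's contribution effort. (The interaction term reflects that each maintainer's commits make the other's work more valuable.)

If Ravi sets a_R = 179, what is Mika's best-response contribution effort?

Mika's payoff is (225 + a_R)a_M − a_M².
∂π/∂a_M = 225 + a_R − 2a_M = 0, so a_M = 112.5 + 0.5a_R.
At a_R = 179: a_M = 112.5 + 0.5·179 = 202.

202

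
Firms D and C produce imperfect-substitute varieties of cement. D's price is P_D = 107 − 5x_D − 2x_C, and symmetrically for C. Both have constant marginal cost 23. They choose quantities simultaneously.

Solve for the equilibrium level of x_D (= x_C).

Firm D's profit: π = x_D(107 − 5x_D − 2x_C) − 23x_D.
∂π/∂x_D = 84 − 10x_D − 2x_C = 0 ⇒ x_D = 8.4 − 0.2x_C.
Setting x_D = x_C in the reaction function: x_D = 8.4 − 0.2x_D, so x_D = 8.4 / 1.2 = 7.

7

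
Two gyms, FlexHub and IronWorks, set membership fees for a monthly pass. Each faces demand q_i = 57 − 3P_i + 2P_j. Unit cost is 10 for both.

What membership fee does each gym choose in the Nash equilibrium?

FlexHub's profit: π = (P_{FlexHub} − 10)(57 − 3P_{FlexHub} + 2P_{IronWorks}).
∂π/∂P_{FlexHub} = 87 − 6P_{FlexHub} + 2P_{IronWorks} = 0 ⇒ P_{FlexHub} = 14.5 + (1/3)P_{IronWorks}.
Setting P_{FlexHub} = P_{IronWorks} in the reaction function: P_{FlexHub} = 14.5 + (1/3)P_{FlexHub}, so P_{FlexHub} = 14.5 / (2/3) = 21.75.

21.75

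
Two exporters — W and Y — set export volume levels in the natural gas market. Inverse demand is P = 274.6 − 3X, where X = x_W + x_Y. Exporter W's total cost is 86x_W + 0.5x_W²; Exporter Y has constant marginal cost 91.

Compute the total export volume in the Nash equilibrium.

39.4

Exporter W's profit: π = x_W(274.6 − 3(x_W + x_Y)) − 86x_W − 0.5x_W².
∂π/∂x_W = 188.6 − 7x_W − 3x_Y = 0, so x_W = 943/35 − (3/7)x_Y.
For Y: ∂π/∂x_Y = 183.6 − 6x_Y − 3x_W = 0 ⇒ x_Y = 30.6 − 0.5x_W.
Solving the two reaction functions simultaneously: (1 − (−3/7)(−0.5))x_W = 943/35 − (3/7)·30.6, so (11/14)x_W = 484/35 and x_W = 17.6.
Then x_Y = 30.6 − 0.5·17.6 = 21.8.
Total export volume: 17.6 + 21.8 = 39.4.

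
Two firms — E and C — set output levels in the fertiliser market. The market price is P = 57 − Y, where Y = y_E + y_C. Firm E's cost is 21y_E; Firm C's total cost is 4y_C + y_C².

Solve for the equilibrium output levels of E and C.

13, 10

Firm E's profit: π = y_E(57 − (y_E + y_C)) − 21y_E.
∂π/∂y_E = 36 − 2y_E − y_C = 0, so y_E = 18 − 0.5y_C.
For C: ∂π/∂y_C = 53 − 4y_C − y_E = 0 ⇒ y_C = 13.25 − 0.25y_E.
Solving the two reaction functions simultaneously: (1 − (−0.5)(−0.25))y_E = 18 − 0.5·13.25, so 0.875y_E = 11.375 and y_E = 13.
Then y_C = 13.25 − 0.25·13 = 10.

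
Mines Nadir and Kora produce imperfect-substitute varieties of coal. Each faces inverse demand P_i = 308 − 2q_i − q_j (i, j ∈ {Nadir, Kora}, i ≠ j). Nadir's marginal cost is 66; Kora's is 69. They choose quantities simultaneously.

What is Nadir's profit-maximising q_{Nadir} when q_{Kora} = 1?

60.25

Mine Nadir's profit: π = q_{Nadir}(308 − 2q_{Nadir} − q_{Kora}) − 66q_{Nadir}.
∂π/∂q_{Nadir} = 242 − 4q_{Nadir} − q_{Kora} = 0 ⇒ q_{Nadir} = 60.5 − 0.25q_{Kora}.
At q_{Kora} = 1: q_{Nadir} = 60.5 − 0.25·1 = 60.25.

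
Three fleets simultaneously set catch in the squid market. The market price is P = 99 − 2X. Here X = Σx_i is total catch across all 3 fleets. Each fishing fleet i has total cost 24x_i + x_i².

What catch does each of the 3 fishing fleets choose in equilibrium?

7.5

A representative fishing fleet's profit is π_i = x_i(99 − 2X) − 24x_i − x_i², with X = x_i + Σ_{j≠i} x_j.
First-order condition: 75 − 6x_i − 2Σ_{j≠i} x_j = 0.
In a symmetric equilibrium every fishing fleet chooses the same x, so Σ_{j≠i} x_j = 2x. The condition becomes 75 − 10x = 0, giving x = 75/10 = 7.5.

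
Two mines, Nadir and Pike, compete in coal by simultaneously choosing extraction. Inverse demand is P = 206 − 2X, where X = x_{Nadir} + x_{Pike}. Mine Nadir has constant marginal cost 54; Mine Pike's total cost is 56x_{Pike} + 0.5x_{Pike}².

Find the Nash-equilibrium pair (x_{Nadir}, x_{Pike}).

28.75, 18.5

Mine Nadir's profit: π = x_{Nadir}(206 − 2(x_{Nadir} + x_{Pike})) − 54x_{Nadir}.
∂π/∂x_{Nadir} = 152 − 4x_{Nadir} − 2x_{Pike} = 0, so x_{Nadir} = 38 − 0.5x_{Pike}.
For Pike: ∂π/∂x_{Pike} = 150 − 5x_{Pike} − 2x_{Nadir} = 0 ⇒ x_{Pike} = 30 − 0.4x_{Nadir}.
Substituting the second reaction function into the first: x_{Nadir} = 38 − 0.5(30 − 0.4x_{Nadir}), which gives 0.8x_{Nadir} = 23 ⇒ x_{Nadir} = 28.75.
Then x_{Pike} = 30 − 0.4·28.75 = 18.5.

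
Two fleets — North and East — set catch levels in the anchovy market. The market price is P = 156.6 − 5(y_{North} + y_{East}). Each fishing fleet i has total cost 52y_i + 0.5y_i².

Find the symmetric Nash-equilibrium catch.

Fishing fleet North's profit: π = y_{North}(156.6 − 5(y_{North} + y_{East})) − 52y_{North} − 0.5y_{North}².
∂π/∂y_{North} = 104.6 − 11y_{North} − 5y_{East} = 0, so y_{North} = 523/55 − (5/11)y_{East}.
Setting y_{North} = y_{East} in the reaction function: y_{North} = 523/55 − (5/11)y_{North}, so y_{North} = (523/55) / (16/11) = 6.5375.

6.5375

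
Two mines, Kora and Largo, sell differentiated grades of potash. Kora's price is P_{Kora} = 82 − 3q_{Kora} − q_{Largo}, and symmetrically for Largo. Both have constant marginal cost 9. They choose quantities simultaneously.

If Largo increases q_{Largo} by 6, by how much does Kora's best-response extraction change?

-1

Mine Kora's profit: π = q_{Kora}(82 − 3q_{Kora} − q_{Largo}) − 9q_{Kora}.
∂π/∂q_{Kora} = 73 − 6q_{Kora} − q_{Largo} = 0 ⇒ q_{Kora} = 73/6 − (1/6)q_{Largo}.
The reaction-function slope is −1/6, so a 6-unit rise in q_{Largo} moves q_{Kora} by −1/6 × 6 = −1. Kora's best response falls — the actions are strategic substitutes.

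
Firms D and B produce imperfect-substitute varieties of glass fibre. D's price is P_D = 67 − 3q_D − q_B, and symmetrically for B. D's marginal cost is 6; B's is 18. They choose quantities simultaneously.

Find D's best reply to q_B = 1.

10

Firm D's profit: π = q_D(67 − 3q_D − q_B) − 6q_D.
∂π/∂q_D = 61 − 6q_D − q_B = 0 ⇒ q_D = 61/6 − (1/6)q_B.
At q_B = 1: q_D = 61/6 − (1/6)·1 = 10.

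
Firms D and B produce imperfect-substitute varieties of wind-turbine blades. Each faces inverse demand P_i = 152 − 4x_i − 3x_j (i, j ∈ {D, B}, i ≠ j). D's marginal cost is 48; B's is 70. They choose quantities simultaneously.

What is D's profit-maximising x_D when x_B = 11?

8.875

Firm D's profit: π = x_D(152 − 4x_D − 3x_B) − 48x_D.
∂π/∂x_D = 104 − 8x_D − 3x_B = 0 ⇒ x_D = 13 − 0.375x_B.
At x_B = 11: x_D = 13 − 0.375·11 = 8.875.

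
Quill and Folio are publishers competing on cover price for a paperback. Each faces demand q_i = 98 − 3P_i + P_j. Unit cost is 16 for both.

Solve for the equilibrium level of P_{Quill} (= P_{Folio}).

Quill's profit: π = (P_{Quill} − 16)(98 − 3P_{Quill} + P_{Folio}).
∂π/∂P_{Quill} = 146 − 6P_{Quill} + P_{Folio} = 0 ⇒ P_{Quill} = 73/3 + (1/6)P_{Folio}.
Setting P_{Quill} = P_{Folio} in the reaction function: P_{Quill} = 73/3 + (1/6)P_{Quill}, so P_{Quill} = (73/3) / (5/6) = 29.2.

29.2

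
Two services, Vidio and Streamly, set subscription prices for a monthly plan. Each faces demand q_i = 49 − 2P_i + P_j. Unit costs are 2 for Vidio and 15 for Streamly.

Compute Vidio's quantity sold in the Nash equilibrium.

Vidio's profit: π = (P_{Vidio} − 2)(49 − 2P_{Vidio} + P_{Streamly}).
∂π/∂P_{Vidio} = 53 − 4P_{Vidio} + P_{Streamly} = 0 ⇒ P_{Vidio} = 13.25 + 0.25P_{Streamly}.
Similarly P_{Streamly} = 19.75 + 0.25P_{Vidio}.
Plugging P_{Streamly} into Vidio's best response: P_{Vidio} = 13.25 + 0.25(19.75 + 0.25P_{Vidio}) ⇒ 0.9375P_{Vidio} = 18.1875, so P_{Vidio} = 19.4.
Then P_{Streamly} = 19.75 + 0.25·19.4 = 24.6.
q_{Vidio} = 49 − 2·19.4 + 24.6 = 34.8.

34.8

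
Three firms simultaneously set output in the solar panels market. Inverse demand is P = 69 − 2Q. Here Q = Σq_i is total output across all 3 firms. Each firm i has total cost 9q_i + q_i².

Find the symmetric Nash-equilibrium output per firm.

A representative firm's profit is π_i = q_i(69 − 2Q) − 9q_i − q_i², with Q = q_i + Σ_{j≠i} q_j.
First-order condition: 60 − 6q_i − 2Σ_{j≠i} q_j = 0.
Imposing symmetry (q_j = q for all j) turns Σ_{j≠i} q_j into 2q, so 60 = 10q and q = 6.

6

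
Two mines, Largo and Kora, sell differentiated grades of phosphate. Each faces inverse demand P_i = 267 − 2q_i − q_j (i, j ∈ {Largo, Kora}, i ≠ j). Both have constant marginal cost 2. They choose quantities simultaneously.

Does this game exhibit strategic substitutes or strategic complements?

Mine Largo's profit: π = q_{Largo}(267 − 2q_{Largo} − q_{Kora}) − 2q_{Largo}.
∂π/∂q_{Largo} = 265 − 4q_{Largo} − q_{Kora} = 0 ⇒ q_{Largo} = 66.25 − 0.25q_{Kora}.
The best-response slope dq_{Largo}/dq_{Kora} = −0.25 < 0: the reaction function is downward-sloping, so the choices are strategic substitutes.

strategic substitutes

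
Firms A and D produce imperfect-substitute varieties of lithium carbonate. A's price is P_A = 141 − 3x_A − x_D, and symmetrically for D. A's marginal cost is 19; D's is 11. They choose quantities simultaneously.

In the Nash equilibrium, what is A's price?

70.6

Firm A's profit: π = x_A(141 − 3x_A − x_D) − 19x_A.
∂π/∂x_A = 122 − 6x_A − x_D = 0 ⇒ x_A = 61/3 − (1/6)x_D.
Similarly x_D = 65/3 − (1/6)x_A.
Substituting the second reaction function into the first: x_A = 61/3 − (1/6)(65/3 − (1/6)x_A), which gives (35/36)x_A = 301/18 ⇒ x_A = 17.2.
Then x_D = 65/3 − (1/6)·17.2 = 18.8.
P_A = 141 − 3·17.2 − 18.8 = 70.6.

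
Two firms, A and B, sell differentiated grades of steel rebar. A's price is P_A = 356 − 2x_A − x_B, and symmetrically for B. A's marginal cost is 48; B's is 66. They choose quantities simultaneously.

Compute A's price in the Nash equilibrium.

Firm A's profit: π = x_A(356 − 2x_A − x_B) − 48x_A.
∂π/∂x_A = 308 − 4x_A − x_B = 0 ⇒ x_A = 77 − 0.25x_B.
Similarly x_B = 72.5 − 0.25x_A.
Plugging x_B into A's best response: x_A = 77 − 0.25(72.5 − 0.25x_A) ⇒ 0.9375x_A = 58.875, so x_A = 62.8.
Then x_B = 72.5 − 0.25·62.8 = 56.8.
P_A = 356 − 2·62.8 − 56.8 = 173.6.

173.6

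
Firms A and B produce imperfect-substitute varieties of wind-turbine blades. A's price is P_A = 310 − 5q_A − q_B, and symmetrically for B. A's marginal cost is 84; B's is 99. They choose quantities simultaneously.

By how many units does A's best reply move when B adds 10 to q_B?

Firm A's profit: π = q_A(310 − 5q_A − q_B) − 84q_A.
∂π/∂q_A = 226 − 10q_A − q_B = 0 ⇒ q_A = 22.6 − 0.1q_B.
The reaction-function slope is −0.1, so a 10-unit rise in q_B moves q_A by −0.1 × 10 = −1. A's best response falls — the actions are strategic substitutes.

-1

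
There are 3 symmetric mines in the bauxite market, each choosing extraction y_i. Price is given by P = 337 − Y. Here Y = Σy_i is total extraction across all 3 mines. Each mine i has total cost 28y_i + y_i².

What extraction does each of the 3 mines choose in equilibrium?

51.5

A representative mine's profit is π_i = y_i(337 − Y) − 28y_i − y_i², with Y = y_i + Σ_{j≠i} y_j.
First-order condition: 309 − 4y_i − Σ_{j≠i} y_j = 0.
In a symmetric equilibrium every mine chooses the same y, so Σ_{j≠i} y_j = 2y. The condition becomes 309 − 6y = 0, giving y = 309/6 = 51.5.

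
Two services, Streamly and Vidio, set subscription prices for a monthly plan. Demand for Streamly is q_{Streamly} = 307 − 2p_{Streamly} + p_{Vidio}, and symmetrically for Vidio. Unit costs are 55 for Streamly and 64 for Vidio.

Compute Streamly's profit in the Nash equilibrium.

14518.08

Streamly's profit: π = (p_{Streamly} − 55)(307 − 2p_{Streamly} + p_{Vidio}).
∂π/∂p_{Streamly} = 417 − 4p_{Streamly} + p_{Vidio} = 0 ⇒ p_{Streamly} = 104.25 + 0.25p_{Vidio}.
Similarly p_{Vidio} = 108.75 + 0.25p_{Streamly}.
Solving the two reaction functions simultaneously: (1 − (0.25)(0.25))p_{Streamly} = 104.25 + 0.25·108.75, so 0.9375p_{Streamly} = 131.4375 and p_{Streamly} = 140.2.
Then p_{Vidio} = 108.75 + 0.25·140.2 = 143.8.
q_{Streamly} = 307 − 2·140.2 + 143.8 = 170.4.
Profit = (140.2 − 55)·170.4 = 14518.08.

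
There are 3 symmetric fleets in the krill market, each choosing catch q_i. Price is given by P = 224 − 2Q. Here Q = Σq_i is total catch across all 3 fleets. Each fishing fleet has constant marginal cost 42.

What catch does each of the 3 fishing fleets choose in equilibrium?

A representative fishing fleet's profit is π_i = q_i(224 − 2Q) − 42q_i, with Q = q_i + Σ_{j≠i} q_j.
First-order condition: 182 − 4q_i − 2Σ_{j≠i} q_j = 0.
Imposing symmetry (q_j = q for all j) turns Σ_{j≠i} q_j into 2q, so 182 = 8q and q = 22.75.

22.75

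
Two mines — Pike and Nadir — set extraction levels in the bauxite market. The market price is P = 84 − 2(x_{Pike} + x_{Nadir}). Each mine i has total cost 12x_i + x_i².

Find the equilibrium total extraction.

Mine Pike's profit: π = x_{Pike}(84 − 2(x_{Pike} + x_{Nadir})) − 12x_{Pike} − x_{Pike}².
∂π/∂x_{Pike} = 72 − 6x_{Pike} − 2x_{Nadir} = 0, so x_{Pike} = 12 − (1/3)x_{Nadir}.
Setting x_{Pike} = x_{Nadir} in the reaction function: x_{Pike} = 12 − (1/3)x_{Pike}, so x_{Pike} = 12 / (4/3) = 9.
Total extraction: 9 + 9 = 18.

18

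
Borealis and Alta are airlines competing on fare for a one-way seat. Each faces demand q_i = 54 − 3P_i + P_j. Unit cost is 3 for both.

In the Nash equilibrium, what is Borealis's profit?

276.48

Borealis's profit: π = (P_{Borealis} − 3)(54 − 3P_{Borealis} + P_{Alta}).
∂π/∂P_{Borealis} = 63 − 6P_{Borealis} + P_{Alta} = 0 ⇒ P_{Borealis} = 10.5 + (1/6)P_{Alta}.
The game is symmetric, so in equilibrium P_{Alta} = P_{Borealis}: the reaction function gives (5/6)P_{Borealis} = 10.5, hence P_{Borealis} = 12.6.
q_{Borealis} = 54 − 3·12.6 + 12.6 = 28.8.
Profit = (12.6 − 3)·28.8 = 276.48.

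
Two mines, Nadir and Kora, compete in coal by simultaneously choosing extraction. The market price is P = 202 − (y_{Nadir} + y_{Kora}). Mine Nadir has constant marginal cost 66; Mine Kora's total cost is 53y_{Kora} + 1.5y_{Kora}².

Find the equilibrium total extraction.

77

Mine Nadir's profit: π = y_{Nadir}(202 − (y_{Nadir} + y_{Kora})) − 66y_{Nadir}.
∂π/∂y_{Nadir} = 136 − 2y_{Nadir} − y_{Kora} = 0, so y_{Nadir} = 68 − 0.5y_{Kora}.
For Kora: ∂π/∂y_{Kora} = 149 − 5y_{Kora} − y_{Nadir} = 0 ⇒ y_{Kora} = 29.8 − 0.2y_{Nadir}.
Plugging y_{Kora} into Nadir's best response: y_{Nadir} = 68 − 0.5(29.8 − 0.2y_{Nadir}) ⇒ 0.9y_{Nadir} = 53.1, so y_{Nadir} = 59.
Then y_{Kora} = 29.8 − 0.2·59 = 18.
Total extraction: 59 + 18 = 77.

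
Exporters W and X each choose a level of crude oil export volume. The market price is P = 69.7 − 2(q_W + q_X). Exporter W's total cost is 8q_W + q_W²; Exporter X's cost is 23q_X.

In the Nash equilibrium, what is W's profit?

176.4867

Exporter W's profit: π = q_W(69.7 − 2(q_W + q_X)) − 8q_W − q_W².
∂π/∂q_W = 61.7 − 6q_W − 2q_X = 0, so q_W = 617/60 − (1/3)q_X.
For X: ∂π/∂q_X = 46.7 − 4q_X − 2q_W = 0 ⇒ q_X = 11.675 − 0.5q_W.
Solving the two reaction functions simultaneously: (1 − (−1/3)(−0.5))q_W = 617/60 − (1/3)·11.675, so (5/6)q_W = 767/120 and q_W = 7.67.
Then q_X = 11.675 − 0.5·7.67 = 7.84.
Price P = 69.7 − 2·15.51 = 38.68.
W's profit: (38.68 − 8)·7.67 − (7.67)² = 176.4867.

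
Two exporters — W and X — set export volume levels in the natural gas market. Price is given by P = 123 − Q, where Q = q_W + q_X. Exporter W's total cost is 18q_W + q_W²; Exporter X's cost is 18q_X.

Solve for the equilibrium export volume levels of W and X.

Exporter W's profit: π = q_W(123 − (q_W + q_X)) − 18q_W − q_W².
∂π/∂q_W = 105 − 4q_W − q_X = 0, so q_W = 26.25 − 0.25q_X.
For X: ∂π/∂q_X = 105 − 2q_X − q_W = 0 ⇒ q_X = 52.5 − 0.5q_W.
Solving the two reaction functions simultaneously: (1 − (−0.25)(−0.5))q_W = 26.25 − 0.25·52.5, so 0.875q_W = 13.125 and q_W = 15.
Then q_X = 52.5 − 0.5·15 = 45.

15, 45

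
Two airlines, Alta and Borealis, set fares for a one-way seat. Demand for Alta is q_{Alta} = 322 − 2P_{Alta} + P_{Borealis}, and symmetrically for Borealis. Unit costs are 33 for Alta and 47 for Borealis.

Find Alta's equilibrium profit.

19286.48

Alta's profit: π = (P_{Alta} − 33)(322 − 2P_{Alta} + P_{Borealis}).
∂π/∂P_{Alta} = 388 − 4P_{Alta} + P_{Borealis} = 0 ⇒ P_{Alta} = 97 + 0.25P_{Borealis}.
Similarly P_{Borealis} = 104 + 0.25P_{Alta}.
Solving the two reaction functions simultaneously: (1 − (0.25)(0.25))P_{Alta} = 97 + 0.25·104, so 0.9375P_{Alta} = 123 and P_{Alta} = 131.2.
Then P_{Borealis} = 104 + 0.25·131.2 = 136.8.
q_{Alta} = 322 − 2·131.2 + 136.8 = 196.4.
Profit = (131.2 − 33)·196.4 = 19286.48.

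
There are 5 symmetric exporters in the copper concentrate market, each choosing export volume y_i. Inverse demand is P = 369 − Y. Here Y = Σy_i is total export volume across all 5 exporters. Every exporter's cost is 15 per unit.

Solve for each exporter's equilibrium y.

A representative exporter's profit is π_i = y_i(369 − Y) − 15y_i, with Y = y_i + Σ_{j≠i} y_j.
First-order condition: 354 − 2y_i − Σ_{j≠i} y_j = 0.
With identical exporters, set every y_j = y: then 354 − 2y − 4y = 0, i.e. y = 354/6 = 59.

59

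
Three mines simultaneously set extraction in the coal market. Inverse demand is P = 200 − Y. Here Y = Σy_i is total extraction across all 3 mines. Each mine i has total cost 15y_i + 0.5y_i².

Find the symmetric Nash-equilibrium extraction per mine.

37

A representative mine's profit is π_i = y_i(200 − Y) − 15y_i − 0.5y_i², with Y = y_i + Σ_{j≠i} y_j.
First-order condition: 185 − 3y_i − Σ_{j≠i} y_j = 0.
With identical mines, set every y_j = y: then 185 − 3y − 2y = 0, i.e. y = 185/5 = 37.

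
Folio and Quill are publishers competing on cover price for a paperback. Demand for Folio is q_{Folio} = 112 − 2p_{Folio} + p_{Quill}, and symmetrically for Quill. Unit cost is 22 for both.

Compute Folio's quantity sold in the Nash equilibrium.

Folio's profit: π = (p_{Folio} − 22)(112 − 2p_{Folio} + p_{Quill}).
∂π/∂p_{Folio} = 156 − 4p_{Folio} + p_{Quill} = 0 ⇒ p_{Folio} = 39 + 0.25p_{Quill}.
Setting p_{Folio} = p_{Quill} in the reaction function: p_{Folio} = 39 + 0.25p_{Folio}, so p_{Folio} = 39 / 0.75 = 52.
q_{Folio} = 112 − 2·52 + 52 = 60.

60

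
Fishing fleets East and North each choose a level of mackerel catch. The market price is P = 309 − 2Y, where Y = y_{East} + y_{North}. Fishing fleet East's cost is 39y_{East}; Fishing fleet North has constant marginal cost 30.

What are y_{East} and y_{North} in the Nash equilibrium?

43.5, 48

Fishing fleet East's profit: π = y_{East}(309 − 2(y_{East} + y_{North})) − 39y_{East}.
∂π/∂y_{East} = 270 − 4y_{East} − 2y_{North} = 0, so y_{East} = 67.5 − 0.5y_{North}.
By the same steps for North: y_{North} = 69.75 − 0.5y_{East}.
Solving the two reaction functions simultaneously: (1 − (−0.5)(−0.5))y_{East} = 67.5 − 0.5·69.75, so 0.75y_{East} = 32.625 and y_{East} = 43.5.
Then y_{North} = 69.75 − 0.5·43.5 = 48.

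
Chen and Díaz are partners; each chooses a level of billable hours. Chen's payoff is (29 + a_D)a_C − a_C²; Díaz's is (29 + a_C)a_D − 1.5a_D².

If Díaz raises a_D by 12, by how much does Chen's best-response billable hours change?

Expanding Chen's payoff: 29a_C + a_Da_C − a_C².
∂π/∂a_C = 29 + a_D − 2a_C = 0, so a_C = 14.5 + 0.5a_D.
The reaction-function slope is 0.5, so a 12-unit rise in a_D moves a_C by 0.5 × 12 = 6. Chen's best response rises — the actions are strategic complements.

6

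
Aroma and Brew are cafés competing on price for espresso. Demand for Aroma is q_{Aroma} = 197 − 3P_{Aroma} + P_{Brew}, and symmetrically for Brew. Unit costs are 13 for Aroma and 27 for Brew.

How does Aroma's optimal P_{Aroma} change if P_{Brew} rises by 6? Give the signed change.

1

Aroma's profit: π = (P_{Aroma} − 13)(197 − 3P_{Aroma} + P_{Brew}).
∂π/∂P_{Aroma} = 236 − 6P_{Aroma} + P_{Brew} = 0 ⇒ P_{Aroma} = 118/3 + (1/6)P_{Brew}.
The reaction-function slope is 1/6, so a 6-unit rise in P_{Brew} moves P_{Aroma} by 1/6 × 6 = 1. Aroma's best response rises — the actions are strategic complements.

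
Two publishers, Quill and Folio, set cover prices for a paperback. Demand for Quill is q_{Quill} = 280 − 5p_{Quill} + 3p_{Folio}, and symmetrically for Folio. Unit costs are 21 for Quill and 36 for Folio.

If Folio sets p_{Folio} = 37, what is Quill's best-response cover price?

49.6

Quill's profit: π = (p_{Quill} − 21)(280 − 5p_{Quill} + 3p_{Folio}).
∂π/∂p_{Quill} = 385 − 10p_{Quill} + 3p_{Folio} = 0 ⇒ p_{Quill} = 38.5 + 0.3p_{Folio}.
At p_{Folio} = 37: p_{Quill} = 38.5 + 0.3·37 = 49.6.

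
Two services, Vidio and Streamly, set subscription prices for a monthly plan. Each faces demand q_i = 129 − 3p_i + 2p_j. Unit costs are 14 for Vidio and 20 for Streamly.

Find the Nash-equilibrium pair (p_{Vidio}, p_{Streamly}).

43.875, 46.125

Vidio's profit: π = (p_{Vidio} − 14)(129 − 3p_{Vidio} + 2p_{Streamly}).
∂π/∂p_{Vidio} = 171 − 6p_{Vidio} + 2p_{Streamly} = 0 ⇒ p_{Vidio} = 28.5 + (1/3)p_{Streamly}.
Similarly p_{Streamly} = 31.5 + (1/3)p_{Vidio}.
Plugging p_{Streamly} into Vidio's best response: p_{Vidio} = 28.5 + (1/3)(31.5 + (1/3)p_{Vidio}) ⇒ (8/9)p_{Vidio} = 39, so p_{Vidio} = 43.875.
Then p_{Streamly} = 31.5 + (1/3)·43.875 = 46.125.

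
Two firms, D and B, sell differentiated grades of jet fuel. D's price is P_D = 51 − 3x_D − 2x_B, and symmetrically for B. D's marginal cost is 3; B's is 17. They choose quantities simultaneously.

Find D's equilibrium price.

Firm D's profit: π = x_D(51 − 3x_D − 2x_B) − 3x_D.
∂π/∂x_D = 48 − 6x_D − 2x_B = 0 ⇒ x_D = 8 − (1/3)x_B.
Similarly x_B = 17/3 − (1/3)x_D.
Plugging x_B into D's best response: x_D = 8 − (1/3)(17/3 − (1/3)x_D) ⇒ (8/9)x_D = 55/9, so x_D = 6.875.
Then x_B = 17/3 − (1/3)·6.875 = 3.375.
P_D = 51 − 3·6.875 − 2·3.375 = 23.625.

23.625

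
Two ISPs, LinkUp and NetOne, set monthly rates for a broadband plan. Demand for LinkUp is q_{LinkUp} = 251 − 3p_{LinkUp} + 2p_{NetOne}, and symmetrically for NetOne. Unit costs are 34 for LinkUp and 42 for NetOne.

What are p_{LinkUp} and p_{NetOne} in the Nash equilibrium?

89.75, 92.75

LinkUp's profit: π = (p_{LinkUp} − 34)(251 − 3p_{LinkUp} + 2p_{NetOne}).
∂π/∂p_{LinkUp} = 353 − 6p_{LinkUp} + 2p_{NetOne} = 0 ⇒ p_{LinkUp} = 353/6 + (1/3)p_{NetOne}.
Similarly p_{NetOne} = 377/6 + (1/3)p_{LinkUp}.
Plugging p_{NetOne} into LinkUp's best response: p_{LinkUp} = 353/6 + (1/3)(377/6 + (1/3)p_{LinkUp}) ⇒ (8/9)p_{LinkUp} = 718/9, so p_{LinkUp} = 89.75.
Then p_{NetOne} = 377/6 + (1/3)·89.75 = 92.75.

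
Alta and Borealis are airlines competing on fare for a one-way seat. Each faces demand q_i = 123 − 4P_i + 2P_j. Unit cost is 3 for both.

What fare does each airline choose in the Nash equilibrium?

Alta's profit: π = (P_{Alta} − 3)(123 − 4P_{Alta} + 2P_{Borealis}).
∂π/∂P_{Alta} = 135 − 8P_{Alta} + 2P_{Borealis} = 0 ⇒ P_{Alta} = 16.875 + 0.25P_{Borealis}.
The game is symmetric, so in equilibrium P_{Borealis} = P_{Alta}: the reaction function gives 0.75P_{Alta} = 16.875, hence P_{Alta} = 22.5.

22.5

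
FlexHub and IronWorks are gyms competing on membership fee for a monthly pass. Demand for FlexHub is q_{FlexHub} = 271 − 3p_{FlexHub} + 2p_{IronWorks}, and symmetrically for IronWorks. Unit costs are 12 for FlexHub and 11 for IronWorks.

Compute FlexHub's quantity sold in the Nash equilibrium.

FlexHub's profit: π = (p_{FlexHub} − 12)(271 − 3p_{FlexHub} + 2p_{IronWorks}).
∂π/∂p_{FlexHub} = 307 − 6p_{FlexHub} + 2p_{IronWorks} = 0 ⇒ p_{FlexHub} = 307/6 + (1/3)p_{IronWorks}.
Similarly p_{IronWorks} = 152/3 + (1/3)p_{FlexHub}.
Solving the two reaction functions simultaneously: (1 − (1/3)(1/3))p_{FlexHub} = 307/6 + (1/3)·(152/3), so (8/9)p_{FlexHub} = 1225/18 and p_{FlexHub} = 76.5625.
Then p_{IronWorks} = 152/3 + (1/3)·76.5625 = 76.1875.
q_{FlexHub} = 271 − 3·76.5625 + 2·76.1875 = 193.6875.

193.6875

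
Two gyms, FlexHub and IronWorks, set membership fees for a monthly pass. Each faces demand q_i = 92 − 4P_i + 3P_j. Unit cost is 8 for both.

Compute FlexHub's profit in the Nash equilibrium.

FlexHub's profit: π = (P_{FlexHub} − 8)(92 − 4P_{FlexHub} + 3P_{IronWorks}).
∂π/∂P_{FlexHub} = 124 − 8P_{FlexHub} + 3P_{IronWorks} = 0 ⇒ P_{FlexHub} = 15.5 + 0.375P_{IronWorks}.
Setting P_{FlexHub} = P_{IronWorks} in the reaction function: P_{FlexHub} = 15.5 + 0.375P_{FlexHub}, so P_{FlexHub} = 15.5 / 0.625 = 24.8.
q_{FlexHub} = 92 − 4·24.8 + 3·24.8 = 67.2.
Profit = (24.8 − 8)·67.2 = 1128.96.

1128.96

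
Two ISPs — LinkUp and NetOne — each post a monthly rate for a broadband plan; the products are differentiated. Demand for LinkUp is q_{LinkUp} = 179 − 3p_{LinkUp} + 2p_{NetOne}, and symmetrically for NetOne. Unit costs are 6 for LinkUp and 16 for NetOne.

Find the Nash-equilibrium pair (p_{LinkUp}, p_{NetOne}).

51.125, 54.875

LinkUp's profit: π = (p_{LinkUp} − 6)(179 − 3p_{LinkUp} + 2p_{NetOne}).
∂π/∂p_{LinkUp} = 197 − 6p_{LinkUp} + 2p_{NetOne} = 0 ⇒ p_{LinkUp} = 197/6 + (1/3)p_{NetOne}.
Similarly p_{NetOne} = 227/6 + (1/3)p_{LinkUp}.
Substituting the second reaction function into the first: p_{LinkUp} = 197/6 + (1/3)(227/6 + (1/3)p_{LinkUp}), which gives (8/9)p_{LinkUp} = 409/9 ⇒ p_{LinkUp} = 51.125.
Then p_{NetOne} = 227/6 + (1/3)·51.125 = 54.875.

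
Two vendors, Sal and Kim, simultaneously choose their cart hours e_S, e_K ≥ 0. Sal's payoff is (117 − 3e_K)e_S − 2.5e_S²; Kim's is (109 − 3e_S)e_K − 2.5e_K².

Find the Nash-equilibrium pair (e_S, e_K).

16.125, 12.125

Expanding Sal's payoff: 117e_S − 3e_Ke_S − 2.5e_S².
∂π/∂e_S = 117 − 3e_K − 5e_S = 0, so e_S = 23.4 − 0.6e_K.
Likewise for Kim: e_K = 21.8 − 0.6e_S.
Solving the two reaction functions simultaneously: (1 − (−0.6)(−0.6))e_S = 23.4 − 0.6·21.8, so 0.64e_S = 10.32 and e_S = 16.125.
Then e_K = 21.8 − 0.6·16.125 = 12.125.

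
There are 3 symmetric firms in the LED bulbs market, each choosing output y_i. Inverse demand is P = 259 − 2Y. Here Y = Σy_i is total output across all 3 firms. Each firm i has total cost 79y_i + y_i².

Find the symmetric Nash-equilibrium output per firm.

18

A representative firm's profit is π_i = y_i(259 − 2Y) − 79y_i − y_i², with Y = y_i + Σ_{j≠i} y_j.
First-order condition: 180 − 6y_i − 2Σ_{j≠i} y_j = 0.
With identical firms, set every y_j = y: then 180 − 6y − 4y = 0, i.e. y = 180/10 = 18.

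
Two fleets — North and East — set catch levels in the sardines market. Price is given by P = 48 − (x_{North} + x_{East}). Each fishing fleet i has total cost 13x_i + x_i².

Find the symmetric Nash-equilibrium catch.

7

Fishing fleet North's profit: π = x_{North}(48 − (x_{North} + x_{East})) − 13x_{North} − x_{North}².
∂π/∂x_{North} = 35 − 4x_{North} − x_{East} = 0, so x_{North} = 8.75 − 0.25x_{East}.
The game is symmetric, so in equilibrium x_{East} = x_{North}: the reaction function gives 1.25x_{North} = 8.75, hence x_{North} = 7.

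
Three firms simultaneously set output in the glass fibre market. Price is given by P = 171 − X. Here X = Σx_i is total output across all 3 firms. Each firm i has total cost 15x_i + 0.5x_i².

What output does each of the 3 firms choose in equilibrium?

A representative firm's profit is π_i = x_i(171 − X) − 15x_i − 0.5x_i², with X = x_i + Σ_{j≠i} x_j.
First-order condition: 156 − 3x_i − Σ_{j≠i} x_j = 0.
With identical firms, set every x_j = x: then 156 − 3x − 2x = 0, i.e. x = 156/5 = 31.2.

31.2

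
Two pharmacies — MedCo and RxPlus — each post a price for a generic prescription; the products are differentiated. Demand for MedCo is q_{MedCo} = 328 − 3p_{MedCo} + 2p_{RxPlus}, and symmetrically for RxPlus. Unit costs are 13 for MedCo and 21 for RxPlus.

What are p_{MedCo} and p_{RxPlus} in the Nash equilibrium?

MedCo's profit: π = (p_{MedCo} − 13)(328 − 3p_{MedCo} + 2p_{RxPlus}).
∂π/∂p_{MedCo} = 367 − 6p_{MedCo} + 2p_{RxPlus} = 0 ⇒ p_{MedCo} = 367/6 + (1/3)p_{RxPlus}.
Similarly p_{RxPlus} = 391/6 + (1/3)p_{MedCo}.
Solving the two reaction functions simultaneously: (1 − (1/3)(1/3))p_{MedCo} = 367/6 + (1/3)·(391/6), so (8/9)p_{MedCo} = 746/9 and p_{MedCo} = 93.25.
Then p_{RxPlus} = 391/6 + (1/3)·93.25 = 96.25.

93.25, 96.25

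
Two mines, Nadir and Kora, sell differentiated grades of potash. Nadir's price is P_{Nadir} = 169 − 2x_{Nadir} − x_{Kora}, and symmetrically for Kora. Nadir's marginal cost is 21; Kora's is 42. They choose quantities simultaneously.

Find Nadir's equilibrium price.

83

Mine Nadir's profit: π = x_{Nadir}(169 − 2x_{Nadir} − x_{Kora}) − 21x_{Nadir}.
∂π/∂x_{Nadir} = 148 − 4x_{Nadir} − x_{Kora} = 0 ⇒ x_{Nadir} = 37 − 0.25x_{Kora}.
Similarly x_{Kora} = 31.75 − 0.25x_{Nadir}.
Substituting the second reaction function into the first: x_{Nadir} = 37 − 0.25(31.75 − 0.25x_{Nadir}), which gives 0.9375x_{Nadir} = 29.0625 ⇒ x_{Nadir} = 31.
Then x_{Kora} = 31.75 − 0.25·31 = 24.
P_{Nadir} = 169 − 2·31 − 24 = 83.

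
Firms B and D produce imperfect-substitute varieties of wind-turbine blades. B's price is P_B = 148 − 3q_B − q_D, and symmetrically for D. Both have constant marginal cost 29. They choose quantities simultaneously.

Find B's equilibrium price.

80

Firm B's profit: π = q_B(148 − 3q_B − q_D) − 29q_B.
∂π/∂q_B = 119 − 6q_B − q_D = 0 ⇒ q_B = 119/6 − (1/6)q_D.
The game is symmetric, so in equilibrium q_D = q_B: the reaction function gives (7/6)q_B = 119/6, hence q_B = 17.
P_B = 148 − 3·17 − 17 = 80.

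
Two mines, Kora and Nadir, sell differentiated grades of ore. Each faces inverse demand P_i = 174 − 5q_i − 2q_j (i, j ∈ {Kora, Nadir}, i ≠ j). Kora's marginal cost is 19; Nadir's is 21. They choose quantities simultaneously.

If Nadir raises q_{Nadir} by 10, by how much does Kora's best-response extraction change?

Mine Kora's profit: π = q_{Kora}(174 − 5q_{Kora} − 2q_{Nadir}) − 19q_{Kora}.
∂π/∂q_{Kora} = 155 − 10q_{Kora} − 2q_{Nadir} = 0 ⇒ q_{Kora} = 15.5 − 0.2q_{Nadir}.
The reaction-function slope is −0.2, so a 10-unit rise in q_{Nadir} moves q_{Kora} by −0.2 × 10 = −2. Kora's best response falls — the actions are strategic substitutes.

-2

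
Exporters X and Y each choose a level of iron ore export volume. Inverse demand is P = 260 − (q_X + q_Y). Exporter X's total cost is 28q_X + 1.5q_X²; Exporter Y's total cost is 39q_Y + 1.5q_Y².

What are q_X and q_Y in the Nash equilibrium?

Exporter X's profit: π = q_X(260 − (q_X + q_Y)) − 28q_X − 1.5q_X².
∂π/∂q_X = 232 − 5q_X − q_Y = 0, so q_X = 46.4 − 0.2q_Y.
By the same steps for Y: q_Y = 44.2 − 0.2q_X.
Solving the two reaction functions simultaneously: (1 − (−0.2)(−0.2))q_X = 46.4 − 0.2·44.2, so 0.96q_X = 37.56 and q_X = 39.125.
Then q_Y = 44.2 − 0.2·39.125 = 36.375.

39.125, 36.375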